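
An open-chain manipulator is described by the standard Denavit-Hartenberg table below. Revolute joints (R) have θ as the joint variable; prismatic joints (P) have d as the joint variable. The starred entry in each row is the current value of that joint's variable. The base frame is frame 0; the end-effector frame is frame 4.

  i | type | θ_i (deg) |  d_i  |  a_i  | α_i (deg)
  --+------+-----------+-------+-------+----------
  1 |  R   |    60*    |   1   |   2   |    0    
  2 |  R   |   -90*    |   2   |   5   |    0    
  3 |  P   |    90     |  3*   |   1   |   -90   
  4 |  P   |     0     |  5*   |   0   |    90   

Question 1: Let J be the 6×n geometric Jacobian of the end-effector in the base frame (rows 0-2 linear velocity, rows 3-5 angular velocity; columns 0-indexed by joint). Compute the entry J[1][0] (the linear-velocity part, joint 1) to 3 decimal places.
1.500

axis z_0 = ẑ; lever o_n−o_0 = (1.5000,2.5981,6.0000)
cross product → J_v[:, 0] = (-2.5981,1.5000,0.0000)
J_ω[:, 0] = z_0
entry J[1][0] = 1.5000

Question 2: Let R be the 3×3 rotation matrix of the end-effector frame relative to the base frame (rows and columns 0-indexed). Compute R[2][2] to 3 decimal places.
1.000

End-effector z-axis (col 2 of R) = (0.0000,-0.0000,1.0000)
R[2][2] = 1.0000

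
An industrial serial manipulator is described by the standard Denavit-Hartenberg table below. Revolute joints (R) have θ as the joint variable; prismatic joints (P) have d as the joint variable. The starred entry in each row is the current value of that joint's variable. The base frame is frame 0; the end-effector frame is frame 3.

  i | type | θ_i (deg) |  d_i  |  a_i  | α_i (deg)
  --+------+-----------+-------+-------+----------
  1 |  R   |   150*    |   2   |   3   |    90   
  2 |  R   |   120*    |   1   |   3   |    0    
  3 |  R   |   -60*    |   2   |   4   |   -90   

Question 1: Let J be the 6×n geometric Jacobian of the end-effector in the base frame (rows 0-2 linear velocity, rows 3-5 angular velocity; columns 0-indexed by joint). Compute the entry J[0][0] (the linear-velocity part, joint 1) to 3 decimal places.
axis z_0 = ẑ; lever o_n−o_0 = (-1.5311,4.3481,8.0622)
cross product → J_v[:, 0] = (-4.3481,-1.5311,0.0000)
J_ω[:, 0] = z_0
entry J[0][0] = -4.3481

-4.348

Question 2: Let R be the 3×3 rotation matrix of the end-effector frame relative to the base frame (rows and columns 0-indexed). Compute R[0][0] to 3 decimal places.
End-effector x-axis (col 0 of R) = (-0.4330,0.2500,0.8660)
R[0][0] = -0.4330

-0.433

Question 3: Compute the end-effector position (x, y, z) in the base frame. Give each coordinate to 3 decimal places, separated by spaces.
-1.531 4.348 8.062

after link 1: o_1 = (-2.5981, 1.5000, 2.0000)
after link 2: o_2 = (-0.7990, 1.6160, 4.5981)
after link 3: o_3 = (-1.5311, 4.3481, 8.0622)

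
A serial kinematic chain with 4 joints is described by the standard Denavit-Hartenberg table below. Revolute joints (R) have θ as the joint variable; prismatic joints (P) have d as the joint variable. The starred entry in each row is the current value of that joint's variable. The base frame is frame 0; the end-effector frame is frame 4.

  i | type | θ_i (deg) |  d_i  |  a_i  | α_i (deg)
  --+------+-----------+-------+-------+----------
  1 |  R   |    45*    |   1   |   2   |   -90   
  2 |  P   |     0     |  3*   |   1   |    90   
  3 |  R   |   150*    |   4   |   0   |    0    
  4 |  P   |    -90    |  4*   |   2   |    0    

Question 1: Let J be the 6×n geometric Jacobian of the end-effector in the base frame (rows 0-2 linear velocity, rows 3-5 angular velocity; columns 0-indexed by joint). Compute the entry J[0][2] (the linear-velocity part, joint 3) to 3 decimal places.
axis z_2 = (0.0000,0.0000,1.0000); lever o_n−o_2 = (-0.5176,1.9319,8.0000)
cross product → J_v[:, 2] = (-1.9319,-0.5176,0.0000)
J_ω[:, 2] = z_2
entry J[0][2] = -1.9319

-1.932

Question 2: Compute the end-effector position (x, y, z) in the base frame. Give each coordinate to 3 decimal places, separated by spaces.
after link 1: o_1 = (1.4142, 1.4142, 1.0000)
after link 2: o_2 = (0.0000, 4.2426, 1.0000)
after link 3: o_3 = (0.0000, 4.2426, 5.0000)
after link 4: o_4 = (-0.5176, 6.1745, 9.0000)

-0.518 6.174 9.000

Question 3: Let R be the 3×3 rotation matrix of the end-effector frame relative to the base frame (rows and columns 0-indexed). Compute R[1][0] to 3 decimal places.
End-effector x-axis (col 0 of R) = (-0.2588,0.9659,0.0000)
R[1][0] = 0.9659

0.966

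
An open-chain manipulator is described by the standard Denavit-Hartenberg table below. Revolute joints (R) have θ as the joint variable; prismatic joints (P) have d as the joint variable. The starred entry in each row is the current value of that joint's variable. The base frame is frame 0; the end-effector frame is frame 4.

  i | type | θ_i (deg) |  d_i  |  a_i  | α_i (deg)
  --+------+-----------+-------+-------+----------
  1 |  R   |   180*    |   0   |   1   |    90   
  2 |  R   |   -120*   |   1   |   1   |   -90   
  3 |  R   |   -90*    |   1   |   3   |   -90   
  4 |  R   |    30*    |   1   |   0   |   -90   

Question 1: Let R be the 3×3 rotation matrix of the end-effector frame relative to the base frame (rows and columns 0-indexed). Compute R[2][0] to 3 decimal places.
End-effector x-axis (col 0 of R) = (0.4330,0.8660,0.2500)
R[2][0] = 0.2500

0.250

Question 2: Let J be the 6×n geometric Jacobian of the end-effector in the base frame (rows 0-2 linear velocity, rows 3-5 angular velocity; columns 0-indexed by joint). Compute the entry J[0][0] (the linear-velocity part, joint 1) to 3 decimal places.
-4.000

axis z_0 = ẑ; lever o_n−o_0 = (-0.8660,4.0000,-2.2321)
cross product → J_v[:, 0] = (-4.0000,-0.8660,0.0000)
J_ω[:, 0] = z_0
entry J[0][0] = -4.0000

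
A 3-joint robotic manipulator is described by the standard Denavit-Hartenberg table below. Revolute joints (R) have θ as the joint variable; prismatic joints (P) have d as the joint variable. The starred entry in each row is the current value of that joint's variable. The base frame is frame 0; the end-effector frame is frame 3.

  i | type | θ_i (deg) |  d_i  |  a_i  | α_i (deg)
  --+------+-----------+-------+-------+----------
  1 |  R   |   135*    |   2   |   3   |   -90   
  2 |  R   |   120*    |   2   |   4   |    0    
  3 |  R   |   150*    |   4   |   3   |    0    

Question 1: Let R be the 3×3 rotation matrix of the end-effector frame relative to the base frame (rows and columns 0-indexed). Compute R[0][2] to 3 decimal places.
-0.707

End-effector z-axis (col 2 of R) = (-0.7071,-0.7071,0.0000)
R[0][2] = -0.7071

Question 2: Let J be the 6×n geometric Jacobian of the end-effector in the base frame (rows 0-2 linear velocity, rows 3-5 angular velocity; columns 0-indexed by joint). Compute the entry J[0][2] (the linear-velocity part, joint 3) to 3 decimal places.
axis z_2 = (-0.7071,-0.7071,0.0000); lever o_n−o_2 = (-2.8284,-2.8284,3.0000)
cross product → J_v[:, 2] = (-2.1213,2.1213,0.0000)
J_ω[:, 2] = z_2
entry J[0][2] = -2.1213

-2.121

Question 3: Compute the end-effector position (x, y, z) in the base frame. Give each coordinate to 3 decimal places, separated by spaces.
-4.950 -3.536 1.536

after link 1: o_1 = (-2.1213, 2.1213, 2.0000)
after link 2: o_2 = (-2.1213, -0.7071, -1.4641)
after link 3: o_3 = (-4.9497, -3.5355, 1.5359)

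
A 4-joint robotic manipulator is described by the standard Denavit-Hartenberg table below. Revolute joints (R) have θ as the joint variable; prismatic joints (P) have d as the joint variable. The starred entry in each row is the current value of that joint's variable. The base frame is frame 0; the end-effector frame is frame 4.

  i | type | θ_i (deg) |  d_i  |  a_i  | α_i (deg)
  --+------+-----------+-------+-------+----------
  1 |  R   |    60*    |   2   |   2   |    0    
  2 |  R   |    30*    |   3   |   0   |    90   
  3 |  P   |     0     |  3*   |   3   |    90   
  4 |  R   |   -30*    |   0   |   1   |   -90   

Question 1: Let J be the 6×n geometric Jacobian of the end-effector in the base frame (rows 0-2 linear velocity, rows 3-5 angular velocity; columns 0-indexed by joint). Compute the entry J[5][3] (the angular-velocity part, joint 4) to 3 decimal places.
axis z_3 = (0.0000,-0.0000,-1.0000); lever o_n−o_3 = (-0.5000,0.8660,0.0000)
cross product → J_v[:, 3] = (0.8660,0.5000,0.0000)
J_ω[:, 3] = z_3
entry J[5][3] = -1.0000

-1.000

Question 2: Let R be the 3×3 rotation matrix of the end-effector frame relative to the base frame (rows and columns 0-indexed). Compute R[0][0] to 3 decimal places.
End-effector x-axis (col 0 of R) = (-0.5000,0.8660,-0.0000)
R[0][0] = -0.5000

-0.500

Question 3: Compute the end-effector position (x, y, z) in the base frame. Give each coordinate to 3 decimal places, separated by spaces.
after link 1: o_1 = (1.0000, 1.7321, 2.0000)
after link 2: o_2 = (1.0000, 1.7321, 5.0000)
after link 3: o_3 = (4.0000, 4.7321, 5.0000)
after link 4: o_4 = (3.5000, 5.5981, 5.0000)

3.500 5.598 5.000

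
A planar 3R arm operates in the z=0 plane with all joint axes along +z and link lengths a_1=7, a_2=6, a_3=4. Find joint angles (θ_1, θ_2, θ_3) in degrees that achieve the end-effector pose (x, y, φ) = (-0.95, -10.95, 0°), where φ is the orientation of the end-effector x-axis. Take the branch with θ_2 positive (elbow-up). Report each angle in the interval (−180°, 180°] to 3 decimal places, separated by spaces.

-134.997 44.992 90.005

wrist centre = target − a_3·(cos φ, sin φ) = (-4.9500, -10.9500)
cos θ_2 = (144.4050−7²−6²)/(2·7·6) = 0.7072; θ_2 = 44.9923° (elbow-up)
β = atan2(-10.9500,-4.9500) = -114.3256°; ψ = atan2(4.2421,11.2432) = 20.6715°
θ_1 = β − ψ = -134.9971°
θ_3 = φ − θ_1 − θ_2 = 90.0048° (wrapped to (-180°,180°])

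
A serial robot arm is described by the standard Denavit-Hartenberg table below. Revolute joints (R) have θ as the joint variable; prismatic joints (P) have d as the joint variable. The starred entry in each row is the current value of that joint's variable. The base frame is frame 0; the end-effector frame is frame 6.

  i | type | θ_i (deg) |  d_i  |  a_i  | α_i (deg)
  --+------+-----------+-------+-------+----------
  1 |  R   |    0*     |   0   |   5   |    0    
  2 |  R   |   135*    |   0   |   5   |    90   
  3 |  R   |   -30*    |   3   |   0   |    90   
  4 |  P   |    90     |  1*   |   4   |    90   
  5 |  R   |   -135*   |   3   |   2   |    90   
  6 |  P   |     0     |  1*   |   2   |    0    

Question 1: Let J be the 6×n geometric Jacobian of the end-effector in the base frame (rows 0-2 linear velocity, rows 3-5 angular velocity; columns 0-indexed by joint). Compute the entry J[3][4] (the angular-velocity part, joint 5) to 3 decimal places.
axis z_4 = (-0.6124,0.6124,-0.5000); lever o_n−o_4 = (-5.0871,0.0871,0.3371)
cross product → J_v[:, 4] = (0.2500,2.7500,3.0619)
J_ω[:, 4] = z_4
entry J[3][4] = -0.6124

-0.612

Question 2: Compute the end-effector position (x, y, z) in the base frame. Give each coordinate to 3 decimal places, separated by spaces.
1.681 8.219 -0.529

after link 1: o_1 = (5.0000, 0.0000, 0.0000)
after link 2: o_2 = (1.4645, 3.5355, 0.0000)
after link 3: o_3 = (3.5858, 5.6569, 0.0000)
after link 4: o_4 = (6.7678, 8.1317, -0.8660)
after link 5: o_5 = (3.4306, 9.4688, -1.1413)
after link 6: o_6 = (1.6806, 8.2188, -0.5289)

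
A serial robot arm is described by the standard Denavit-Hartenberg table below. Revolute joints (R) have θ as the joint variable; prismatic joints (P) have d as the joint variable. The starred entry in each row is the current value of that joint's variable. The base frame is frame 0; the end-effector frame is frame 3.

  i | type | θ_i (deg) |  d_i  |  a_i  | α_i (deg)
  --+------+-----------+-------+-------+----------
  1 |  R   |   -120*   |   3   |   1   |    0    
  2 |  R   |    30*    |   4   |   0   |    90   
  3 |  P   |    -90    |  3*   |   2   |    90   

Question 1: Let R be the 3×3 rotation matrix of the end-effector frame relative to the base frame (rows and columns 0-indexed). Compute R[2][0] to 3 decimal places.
-1.000

End-effector x-axis (col 0 of R) = (-0.0000,-0.0000,-1.0000)
R[2][0] = -1.0000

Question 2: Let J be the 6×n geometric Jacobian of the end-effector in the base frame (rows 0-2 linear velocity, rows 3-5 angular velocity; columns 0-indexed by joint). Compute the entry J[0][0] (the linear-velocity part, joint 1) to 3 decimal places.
0.866

axis z_0 = ẑ; lever o_n−o_0 = (-3.5000,-0.8660,5.0000)
cross product → J_v[:, 0] = (0.8660,-3.5000,0.0000)
J_ω[:, 0] = z_0
entry J[0][0] = 0.8660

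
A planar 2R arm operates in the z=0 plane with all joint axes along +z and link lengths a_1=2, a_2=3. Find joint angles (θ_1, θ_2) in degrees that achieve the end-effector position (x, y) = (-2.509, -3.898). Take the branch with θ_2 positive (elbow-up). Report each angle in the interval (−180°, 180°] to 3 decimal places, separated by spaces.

cos θ_2 = (21.4895−2²−3²)/(2·2·3) = 0.7075; θ_2 = 44.9716° (elbow-up)
β = atan2(-3.8980,-2.5090) = -122.7679°; ψ = atan2(2.1203,4.1224) = 27.2182°
θ_1 = β − ψ = -149.9861°

-149.986 44.972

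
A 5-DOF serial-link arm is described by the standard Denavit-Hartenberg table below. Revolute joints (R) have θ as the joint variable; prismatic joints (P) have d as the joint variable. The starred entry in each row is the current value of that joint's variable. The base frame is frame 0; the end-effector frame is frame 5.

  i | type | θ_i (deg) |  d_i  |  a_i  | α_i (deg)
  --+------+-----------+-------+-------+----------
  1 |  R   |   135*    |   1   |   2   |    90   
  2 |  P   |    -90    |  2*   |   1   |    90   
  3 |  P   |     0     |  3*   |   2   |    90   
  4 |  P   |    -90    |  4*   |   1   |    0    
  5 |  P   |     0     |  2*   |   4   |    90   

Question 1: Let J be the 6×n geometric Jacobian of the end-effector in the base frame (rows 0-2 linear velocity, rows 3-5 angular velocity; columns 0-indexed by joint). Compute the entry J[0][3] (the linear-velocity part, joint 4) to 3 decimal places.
prismatic axis z_3 = (-0.7071,-0.7071,-0.0000)
J_v[:, 3] = z_3; J_ω[:, 3] = (0,0,0)
entry J[0][3] = -0.7071

-0.707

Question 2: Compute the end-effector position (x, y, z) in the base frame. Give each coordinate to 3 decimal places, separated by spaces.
after link 1: o_1 = (-1.4142, 1.4142, 1.0000)
after link 2: o_2 = (0.0000, 2.8284, 0.0000)
after link 3: o_3 = (2.1213, 0.7071, -2.0000)
after link 4: o_4 = (-1.4142, -1.4142, -2.0000)
after link 5: o_5 = (-5.6569, 0.0000, -2.0000)

-5.657 0.000 -2.000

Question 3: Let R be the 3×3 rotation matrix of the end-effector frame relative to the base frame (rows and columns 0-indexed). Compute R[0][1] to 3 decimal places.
End-effector y-axis (col 1 of R) = (-0.7071,-0.7071,-0.0000)
R[0][1] = -0.7071

-0.707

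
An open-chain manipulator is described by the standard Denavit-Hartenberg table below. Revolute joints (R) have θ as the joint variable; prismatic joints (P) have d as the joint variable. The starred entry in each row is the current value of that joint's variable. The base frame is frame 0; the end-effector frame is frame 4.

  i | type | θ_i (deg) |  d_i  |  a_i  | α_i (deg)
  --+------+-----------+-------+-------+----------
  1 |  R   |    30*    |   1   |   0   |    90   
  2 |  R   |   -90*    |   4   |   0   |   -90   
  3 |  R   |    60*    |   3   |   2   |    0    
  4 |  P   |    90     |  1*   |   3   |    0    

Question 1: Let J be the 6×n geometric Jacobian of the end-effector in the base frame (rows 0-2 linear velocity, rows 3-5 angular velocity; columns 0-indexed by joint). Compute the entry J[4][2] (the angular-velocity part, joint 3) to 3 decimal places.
0.500

axis z_2 = (0.8660,0.5000,0.0000); lever o_n−o_2 = (1.8481,4.7990,1.5981)
cross product → J_v[:, 2] = (0.7990,-1.3840,3.2321)
J_ω[:, 2] = z_2
entry J[4][2] = 0.5000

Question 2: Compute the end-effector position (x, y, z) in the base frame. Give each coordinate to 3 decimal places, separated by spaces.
after link 1: o_1 = (0.0000, 0.0000, 1.0000)
after link 2: o_2 = (2.0000, -3.4641, 1.0000)
after link 3: o_3 = (3.7321, -0.4641, 0.0000)
after link 4: o_4 = (3.8481, 1.3349, 2.5981)

3.848 1.335 2.598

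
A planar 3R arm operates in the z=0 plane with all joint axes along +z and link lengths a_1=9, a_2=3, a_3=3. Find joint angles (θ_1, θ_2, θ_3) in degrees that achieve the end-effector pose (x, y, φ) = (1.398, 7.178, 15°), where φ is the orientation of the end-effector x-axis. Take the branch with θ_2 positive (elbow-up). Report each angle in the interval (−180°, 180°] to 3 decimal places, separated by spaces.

wrist centre = target − a_3·(cos φ, sin φ) = (-1.4998, 6.4015)
cos θ_2 = (43.2291−9²−3²)/(2·9·3) = -0.8661; θ_2 = 150.0118° (elbow-up)
β = atan2(6.4015,-1.4998) = 103.1857°; ψ = atan2(1.4995,6.4016) = 13.1829°
θ_1 = β − ψ = 90.0028°
θ_3 = φ − θ_1 − θ_2 = 134.9854° (wrapped to (-180°,180°])

90.003 150.012 134.985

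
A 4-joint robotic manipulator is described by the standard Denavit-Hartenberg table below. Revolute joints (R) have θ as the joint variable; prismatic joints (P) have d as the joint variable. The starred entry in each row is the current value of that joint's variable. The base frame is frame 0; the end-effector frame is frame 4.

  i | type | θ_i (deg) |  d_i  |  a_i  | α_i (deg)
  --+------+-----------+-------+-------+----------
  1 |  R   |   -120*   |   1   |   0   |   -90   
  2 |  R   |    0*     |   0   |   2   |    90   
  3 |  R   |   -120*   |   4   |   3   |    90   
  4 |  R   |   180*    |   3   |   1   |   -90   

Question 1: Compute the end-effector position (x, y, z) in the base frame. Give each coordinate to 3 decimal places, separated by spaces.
0.598 1.500 5.000

after link 1: o_1 = (0.0000, 0.0000, 1.0000)
after link 2: o_2 = (-1.0000, -1.7321, 1.0000)
after link 3: o_3 = (-2.5000, 0.8660, 5.0000)
after link 4: o_4 = (0.5981, 1.5000, 5.0000)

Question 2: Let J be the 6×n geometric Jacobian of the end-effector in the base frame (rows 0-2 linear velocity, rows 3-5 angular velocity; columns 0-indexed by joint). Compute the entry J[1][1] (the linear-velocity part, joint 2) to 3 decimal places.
axis z_1 = (0.8660,-0.5000,0.0000); lever o_n−o_1 = (0.5981,1.5000,4.0000)
cross product → J_v[:, 1] = (-2.0000,-3.4641,1.5981)
J_ω[:, 1] = z_1
entry J[1][1] = -3.4641

-3.464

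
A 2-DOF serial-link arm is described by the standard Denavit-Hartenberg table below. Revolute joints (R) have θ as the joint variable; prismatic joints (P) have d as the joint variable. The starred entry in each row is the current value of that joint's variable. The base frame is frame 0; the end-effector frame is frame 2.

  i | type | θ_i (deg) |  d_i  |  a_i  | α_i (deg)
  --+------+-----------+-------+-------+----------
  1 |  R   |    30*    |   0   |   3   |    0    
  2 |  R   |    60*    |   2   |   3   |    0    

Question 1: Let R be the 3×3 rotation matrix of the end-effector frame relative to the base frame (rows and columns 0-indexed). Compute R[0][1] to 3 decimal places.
End-effector y-axis (col 1 of R) = (-1.0000,0.0000,0.0000)
R[0][1] = -1.0000

-1.000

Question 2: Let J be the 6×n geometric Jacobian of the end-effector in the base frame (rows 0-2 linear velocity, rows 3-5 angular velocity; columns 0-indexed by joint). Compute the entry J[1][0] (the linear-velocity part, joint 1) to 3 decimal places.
axis z_0 = ẑ; lever o_n−o_0 = (2.5981,4.5000,2.0000)
cross product → J_v[:, 0] = (-4.5000,2.5981,0.0000)
J_ω[:, 0] = z_0
entry J[1][0] = 2.5981

2.598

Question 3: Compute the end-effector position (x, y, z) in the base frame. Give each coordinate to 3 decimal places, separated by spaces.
2.598 4.500 2.000

after link 1: o_1 = (2.5981, 1.5000, 0.0000)
after link 2: o_2 = (2.5981, 4.5000, 2.0000)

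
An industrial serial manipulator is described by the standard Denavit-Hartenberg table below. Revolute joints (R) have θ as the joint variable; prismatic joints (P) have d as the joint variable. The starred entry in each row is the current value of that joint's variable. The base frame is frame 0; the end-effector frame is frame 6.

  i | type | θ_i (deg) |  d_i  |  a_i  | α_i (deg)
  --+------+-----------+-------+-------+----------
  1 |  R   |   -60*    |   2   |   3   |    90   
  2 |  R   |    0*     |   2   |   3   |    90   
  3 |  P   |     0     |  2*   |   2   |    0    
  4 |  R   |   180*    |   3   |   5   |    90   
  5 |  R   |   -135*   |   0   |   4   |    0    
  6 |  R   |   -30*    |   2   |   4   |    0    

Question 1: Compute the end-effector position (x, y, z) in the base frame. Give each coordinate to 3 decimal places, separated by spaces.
1.382 -10.394 0.864

after link 1: o_1 = (1.5000, -2.5981, 2.0000)
after link 2: o_2 = (1.2679, -6.1962, 2.0000)
after link 3: o_3 = (2.2679, -7.9282, 0.0000)
after link 4: o_4 = (-0.2321, -3.5981, -3.0000)
after link 5: o_5 = (1.1822, -6.0476, -0.1716)
after link 6: o_6 = (1.3820, -10.3936, 0.8637)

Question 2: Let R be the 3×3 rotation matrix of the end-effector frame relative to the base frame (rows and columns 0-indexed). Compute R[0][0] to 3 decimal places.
0.483

End-effector x-axis (col 0 of R) = (0.4830,-0.8365,0.2588)
R[0][0] = 0.4830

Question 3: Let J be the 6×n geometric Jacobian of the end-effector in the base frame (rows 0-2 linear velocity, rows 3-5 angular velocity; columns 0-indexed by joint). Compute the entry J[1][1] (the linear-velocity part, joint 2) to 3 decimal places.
axis z_1 = (-0.8660,-0.5000,0.0000); lever o_n−o_1 = (-0.1180,-7.7956,-1.1363)
cross product → J_v[:, 1] = (0.5681,-0.9841,6.6921)
J_ω[:, 1] = z_1
entry J[1][1] = -0.9841

-0.984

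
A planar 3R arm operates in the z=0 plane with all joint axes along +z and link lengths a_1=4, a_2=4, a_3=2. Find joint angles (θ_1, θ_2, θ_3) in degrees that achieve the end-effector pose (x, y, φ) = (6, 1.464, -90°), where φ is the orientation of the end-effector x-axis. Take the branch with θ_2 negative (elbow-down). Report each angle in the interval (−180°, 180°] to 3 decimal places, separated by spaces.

wrist centre = target − a_3·(cos φ, sin φ) = (6.0000, 3.4640)
cos θ_2 = (47.9993−4²−4²)/(2·4·4) = 0.5000; θ_2 = -60.0015° (elbow-down)
β = atan2(3.4640,6.0000) = 29.9993°; ψ = atan2(-3.4642,5.9999) = -30.0007°
θ_1 = β − ψ = 60.0000°
θ_3 = φ − θ_1 − θ_2 = -89.9985° (wrapped to (-180°,180°])

60.000 -60.001 -89.999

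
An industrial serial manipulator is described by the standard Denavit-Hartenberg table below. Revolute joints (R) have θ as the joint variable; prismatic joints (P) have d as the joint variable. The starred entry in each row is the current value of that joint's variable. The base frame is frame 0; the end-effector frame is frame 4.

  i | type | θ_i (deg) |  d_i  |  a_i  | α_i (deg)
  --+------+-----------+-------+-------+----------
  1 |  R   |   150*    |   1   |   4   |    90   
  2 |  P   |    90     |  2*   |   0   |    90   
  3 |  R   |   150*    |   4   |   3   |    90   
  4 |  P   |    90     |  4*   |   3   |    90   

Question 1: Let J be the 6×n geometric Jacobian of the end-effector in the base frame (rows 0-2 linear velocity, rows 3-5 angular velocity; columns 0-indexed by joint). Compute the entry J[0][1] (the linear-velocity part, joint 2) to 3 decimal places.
0.500

prismatic axis z_1 = (0.5000,0.8660,0.0000)
J_v[:, 1] = z_1; J_ω[:, 1] = (0,0,0)
entry J[0][1] = 0.5000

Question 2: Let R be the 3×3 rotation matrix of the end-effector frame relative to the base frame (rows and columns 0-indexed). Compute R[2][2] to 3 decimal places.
-0.866

End-effector z-axis (col 2 of R) = (0.2500,0.4330,-0.8660)
R[2][2] = -0.8660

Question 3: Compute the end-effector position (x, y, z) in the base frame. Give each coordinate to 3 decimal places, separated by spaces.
-6.044 11.531 0.402

after link 1: o_1 = (-3.4641, 2.0000, 1.0000)
after link 2: o_2 = (-2.4641, 3.7321, 1.0000)
after link 3: o_3 = (-5.1782, 7.0311, -1.5981)
after link 4: o_4 = (-6.0442, 11.5311, 0.4019)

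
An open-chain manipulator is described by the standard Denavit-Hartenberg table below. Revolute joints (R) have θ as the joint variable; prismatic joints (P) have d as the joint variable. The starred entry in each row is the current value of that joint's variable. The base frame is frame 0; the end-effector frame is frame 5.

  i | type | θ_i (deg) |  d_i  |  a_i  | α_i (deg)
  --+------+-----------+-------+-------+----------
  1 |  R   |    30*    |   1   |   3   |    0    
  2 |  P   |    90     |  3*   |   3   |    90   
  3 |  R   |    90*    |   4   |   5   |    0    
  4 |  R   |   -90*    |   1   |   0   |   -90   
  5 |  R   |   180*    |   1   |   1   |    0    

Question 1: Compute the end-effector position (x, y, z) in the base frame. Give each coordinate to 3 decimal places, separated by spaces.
5.928 5.732 10.000

after link 1: o_1 = (2.5981, 1.5000, 1.0000)
after link 2: o_2 = (1.0981, 4.0981, 4.0000)
after link 3: o_3 = (4.5622, 6.0981, 9.0000)
after link 4: o_4 = (5.4282, 6.5981, 9.0000)
after link 5: o_5 = (5.9282, 5.7321, 10.0000)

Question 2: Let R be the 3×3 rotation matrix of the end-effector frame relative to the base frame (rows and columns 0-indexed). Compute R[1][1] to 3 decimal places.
End-effector y-axis (col 1 of R) = (0.8660,0.5000,-0.0000)
R[1][1] = 0.5000

0.500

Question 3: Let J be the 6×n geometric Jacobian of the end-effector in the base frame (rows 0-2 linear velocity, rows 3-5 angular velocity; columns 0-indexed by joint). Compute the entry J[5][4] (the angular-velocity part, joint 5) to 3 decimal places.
axis z_4 = (0.0000,0.0000,1.0000); lever o_n−o_4 = (0.5000,-0.8660,1.0000)
cross product → J_v[:, 4] = (0.8660,0.5000,-0.0000)
J_ω[:, 4] = z_4
entry J[5][4] = 1.0000

1.000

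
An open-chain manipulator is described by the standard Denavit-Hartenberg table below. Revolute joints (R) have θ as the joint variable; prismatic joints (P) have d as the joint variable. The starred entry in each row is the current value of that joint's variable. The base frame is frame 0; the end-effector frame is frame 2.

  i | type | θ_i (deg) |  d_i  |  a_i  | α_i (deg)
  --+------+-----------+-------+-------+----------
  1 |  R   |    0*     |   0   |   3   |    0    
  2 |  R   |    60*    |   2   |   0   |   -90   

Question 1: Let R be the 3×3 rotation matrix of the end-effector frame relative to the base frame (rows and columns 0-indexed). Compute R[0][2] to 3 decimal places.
End-effector z-axis (col 2 of R) = (-0.8660,0.5000,0.0000)
R[0][2] = -0.8660

-0.866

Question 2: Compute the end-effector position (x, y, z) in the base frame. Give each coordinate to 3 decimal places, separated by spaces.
3.000 0.000 2.000

after link 1: o_1 = (3.0000, 0.0000, 0.0000)
after link 2: o_2 = (3.0000, 0.0000, 2.0000)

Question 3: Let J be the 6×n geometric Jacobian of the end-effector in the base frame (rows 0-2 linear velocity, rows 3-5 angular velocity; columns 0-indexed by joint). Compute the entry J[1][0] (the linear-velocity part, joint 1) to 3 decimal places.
3.000

axis z_0 = ẑ; lever o_n−o_0 = (3.0000,0.0000,2.0000)
cross product → J_v[:, 0] = (0.0000,3.0000,0.0000)
J_ω[:, 0] = z_0
entry J[1][0] = 3.0000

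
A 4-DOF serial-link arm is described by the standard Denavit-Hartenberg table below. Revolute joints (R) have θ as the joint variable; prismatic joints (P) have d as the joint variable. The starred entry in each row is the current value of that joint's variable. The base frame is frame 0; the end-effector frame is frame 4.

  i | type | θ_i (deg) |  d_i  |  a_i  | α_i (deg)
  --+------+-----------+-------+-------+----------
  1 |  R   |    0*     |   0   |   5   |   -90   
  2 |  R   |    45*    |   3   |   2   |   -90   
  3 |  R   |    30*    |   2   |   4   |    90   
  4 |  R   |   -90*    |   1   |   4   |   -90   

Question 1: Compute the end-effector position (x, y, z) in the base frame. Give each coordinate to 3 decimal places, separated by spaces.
10.631 1.866 -2.803

after link 1: o_1 = (5.0000, 0.0000, 0.0000)
after link 2: o_2 = (6.4142, 3.0000, -1.4142)
after link 3: o_3 = (7.4495, 1.0000, -5.2779)
after link 4: o_4 = (10.6315, 1.8660, -2.8030)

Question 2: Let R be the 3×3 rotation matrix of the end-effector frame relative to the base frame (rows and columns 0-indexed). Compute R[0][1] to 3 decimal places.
-0.354

End-effector y-axis (col 1 of R) = (-0.3536,-0.8660,0.3536)
R[0][1] = -0.3536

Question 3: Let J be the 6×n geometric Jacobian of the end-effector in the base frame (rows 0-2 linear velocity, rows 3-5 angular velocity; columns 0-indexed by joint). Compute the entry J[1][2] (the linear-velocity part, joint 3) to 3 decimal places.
-3.964

axis z_2 = (-0.7071,0.0000,-0.7071); lever o_n−o_2 = (4.2173,-1.1340,-1.3888)
cross product → J_v[:, 2] = (-0.8018,-3.9641,0.8018)
J_ω[:, 2] = z_2
entry J[1][2] = -3.9641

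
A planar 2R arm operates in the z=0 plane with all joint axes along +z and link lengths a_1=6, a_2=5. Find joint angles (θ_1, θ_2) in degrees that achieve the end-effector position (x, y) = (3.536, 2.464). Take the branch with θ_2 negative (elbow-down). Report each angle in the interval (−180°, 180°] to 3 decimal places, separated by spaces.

cos θ_2 = (18.5746−6²−5²)/(2·6·5) = -0.7071; θ_2 = -134.9987° (elbow-down)
β = atan2(2.4640,3.5360) = 34.8700°; ψ = atan2(-3.5356,2.4645) = -55.1211°
θ_1 = β − ψ = 89.9911°

89.991 -134.999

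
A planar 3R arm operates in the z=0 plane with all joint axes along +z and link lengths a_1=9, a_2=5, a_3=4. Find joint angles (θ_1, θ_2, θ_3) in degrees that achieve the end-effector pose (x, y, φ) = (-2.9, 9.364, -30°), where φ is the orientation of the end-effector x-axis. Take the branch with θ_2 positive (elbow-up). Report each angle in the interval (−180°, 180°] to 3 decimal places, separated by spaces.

103.500 44.998 -178.498

wrist centre = target − a_3·(cos φ, sin φ) = (-6.3641, 11.3640)
cos θ_2 = (169.6423−9²−5²)/(2·9·5) = 0.7071; θ_2 = 44.9976° (elbow-up)
β = atan2(11.3640,-6.3641) = 119.2498°; ψ = atan2(3.5354,12.5357) = 15.7498°
θ_1 = β − ψ = 103.5000°
θ_3 = φ − θ_1 − θ_2 = -178.4976° (wrapped to (-180°,180°])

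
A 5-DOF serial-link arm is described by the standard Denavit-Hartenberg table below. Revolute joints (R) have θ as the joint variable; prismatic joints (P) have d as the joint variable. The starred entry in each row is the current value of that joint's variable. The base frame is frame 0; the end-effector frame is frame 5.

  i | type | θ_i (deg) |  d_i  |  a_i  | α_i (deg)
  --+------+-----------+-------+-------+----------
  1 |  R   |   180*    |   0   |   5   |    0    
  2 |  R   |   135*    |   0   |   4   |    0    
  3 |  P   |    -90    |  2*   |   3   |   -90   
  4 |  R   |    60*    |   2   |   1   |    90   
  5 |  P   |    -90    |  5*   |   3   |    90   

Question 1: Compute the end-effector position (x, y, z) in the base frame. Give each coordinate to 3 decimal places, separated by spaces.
after link 1: o_1 = (-5.0000, 0.0000, 0.0000)
after link 2: o_2 = (-2.1716, -2.8284, 0.0000)
after link 3: o_3 = (-4.2929, -4.9497, 2.0000)
after link 4: o_4 = (-3.2322, -6.7175, 1.1340)
after link 5: o_5 = (-8.4154, -7.6581, 3.6340)

-8.415 -7.658 3.634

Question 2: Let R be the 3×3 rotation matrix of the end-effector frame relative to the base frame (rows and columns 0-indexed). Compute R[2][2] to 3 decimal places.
End-effector z-axis (col 2 of R) = (0.3536,0.3536,0.8660)
R[2][2] = 0.8660

0.866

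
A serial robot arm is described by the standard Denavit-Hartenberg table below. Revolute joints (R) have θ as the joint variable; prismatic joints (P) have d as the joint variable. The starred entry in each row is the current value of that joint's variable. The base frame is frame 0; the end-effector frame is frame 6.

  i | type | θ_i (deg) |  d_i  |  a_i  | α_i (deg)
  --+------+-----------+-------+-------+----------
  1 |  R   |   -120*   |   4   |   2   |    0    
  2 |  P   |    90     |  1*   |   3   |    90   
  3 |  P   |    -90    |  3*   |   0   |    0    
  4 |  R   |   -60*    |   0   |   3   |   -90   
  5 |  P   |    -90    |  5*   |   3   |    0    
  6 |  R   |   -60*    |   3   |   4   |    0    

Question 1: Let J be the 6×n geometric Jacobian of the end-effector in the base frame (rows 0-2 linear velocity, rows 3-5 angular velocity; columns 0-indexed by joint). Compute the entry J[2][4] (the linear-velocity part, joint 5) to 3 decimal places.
-0.866

prismatic axis z_4 = (0.4330,-0.2500,-0.8660)
J_v[:, 4] = z_4; J_ω[:, 4] = (0,0,0)
entry J[2][4] = -0.8660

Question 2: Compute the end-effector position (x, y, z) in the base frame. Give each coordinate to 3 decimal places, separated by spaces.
1.410 -12.361 -1.696

after link 1: o_1 = (-1.0000, -1.7321, 4.0000)
after link 2: o_2 = (1.5981, -3.2321, 5.0000)
after link 3: o_3 = (0.0981, -5.8301, 5.0000)
after link 4: o_4 = (-2.1519, -4.5311, 3.5000)
after link 5: o_5 = (-1.4869, -8.3792, -0.8301)
after link 6: o_6 = (1.4103, -12.3612, -1.6962)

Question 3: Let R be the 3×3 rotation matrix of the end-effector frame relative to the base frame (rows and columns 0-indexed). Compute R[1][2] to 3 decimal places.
End-effector z-axis (col 2 of R) = (0.4330,-0.2500,-0.8660)
R[1][2] = -0.2500

-0.250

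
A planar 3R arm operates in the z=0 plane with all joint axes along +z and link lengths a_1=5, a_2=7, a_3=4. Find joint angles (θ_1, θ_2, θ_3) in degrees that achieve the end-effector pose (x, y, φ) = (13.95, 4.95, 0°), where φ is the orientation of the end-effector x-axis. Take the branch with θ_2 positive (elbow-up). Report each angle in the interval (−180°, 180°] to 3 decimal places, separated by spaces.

wrist centre = target − a_3·(cos φ, sin φ) = (9.9500, 4.9500)
cos θ_2 = (123.5050−5²−7²)/(2·5·7) = 0.7072; θ_2 = 44.9913° (elbow-up)
β = atan2(4.9500,9.9500) = 26.4498°; ψ = atan2(4.9490,9.9505) = 26.4440°
θ_1 = β − ψ = 0.0058°
θ_3 = φ − θ_1 − θ_2 = -44.9971° (wrapped to (-180°,180°])

0.006 44.991 -44.997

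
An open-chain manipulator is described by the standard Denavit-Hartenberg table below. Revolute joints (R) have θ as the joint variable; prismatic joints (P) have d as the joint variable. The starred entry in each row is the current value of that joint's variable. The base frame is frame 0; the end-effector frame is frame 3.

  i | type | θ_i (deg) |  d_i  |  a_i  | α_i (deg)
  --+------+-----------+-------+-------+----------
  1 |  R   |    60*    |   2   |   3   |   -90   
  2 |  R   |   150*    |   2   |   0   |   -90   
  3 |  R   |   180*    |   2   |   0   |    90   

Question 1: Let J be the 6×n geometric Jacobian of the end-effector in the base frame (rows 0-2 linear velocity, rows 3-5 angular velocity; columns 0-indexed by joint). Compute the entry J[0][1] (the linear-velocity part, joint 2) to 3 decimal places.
0.866

axis z_1 = (-0.8660,0.5000,0.0000); lever o_n−o_1 = (-2.2321,0.1340,1.7321)
cross product → J_v[:, 1] = (0.8660,1.5000,1.0000)
J_ω[:, 1] = z_1
entry J[0][1] = 0.8660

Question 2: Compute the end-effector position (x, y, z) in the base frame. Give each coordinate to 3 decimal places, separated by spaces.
-0.732 2.732 3.732

after link 1: o_1 = (1.5000, 2.5981, 2.0000)
after link 2: o_2 = (-0.2321, 3.5981, 2.0000)
after link 3: o_3 = (-0.7321, 2.7321, 3.7321)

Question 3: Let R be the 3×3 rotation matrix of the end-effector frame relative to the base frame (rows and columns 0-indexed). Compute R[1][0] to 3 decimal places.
0.750

End-effector x-axis (col 0 of R) = (0.4330,0.7500,0.5000)
R[1][0] = 0.7500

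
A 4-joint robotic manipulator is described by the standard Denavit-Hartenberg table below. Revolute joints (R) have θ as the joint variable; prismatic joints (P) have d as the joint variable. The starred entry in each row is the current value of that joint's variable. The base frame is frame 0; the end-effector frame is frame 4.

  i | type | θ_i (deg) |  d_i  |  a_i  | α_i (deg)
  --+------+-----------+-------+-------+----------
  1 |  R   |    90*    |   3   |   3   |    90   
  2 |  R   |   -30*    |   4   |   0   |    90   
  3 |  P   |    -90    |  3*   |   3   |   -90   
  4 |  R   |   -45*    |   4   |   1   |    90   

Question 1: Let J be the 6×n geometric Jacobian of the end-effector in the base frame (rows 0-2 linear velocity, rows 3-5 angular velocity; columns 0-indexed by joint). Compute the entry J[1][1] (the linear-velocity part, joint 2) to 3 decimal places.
axis z_1 = (1.0000,-0.0000,0.0000); lever o_n−o_1 = (0.2929,1.6105,-5.2104)
cross product → J_v[:, 1] = (0.0000,5.2104,1.6105)
J_ω[:, 1] = z_1
entry J[1][1] = 5.2104

5.210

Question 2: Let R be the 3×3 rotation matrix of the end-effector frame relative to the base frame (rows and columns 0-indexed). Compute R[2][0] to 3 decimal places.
-0.612

End-effector x-axis (col 0 of R) = (-0.7071,-0.3536,-0.6124)
R[2][0] = -0.6124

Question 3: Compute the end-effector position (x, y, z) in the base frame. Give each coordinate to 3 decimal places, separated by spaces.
after link 1: o_1 = (0.0000, 3.0000, 3.0000)
after link 2: o_2 = (4.0000, 3.0000, 3.0000)
after link 3: o_3 = (1.0000, 1.5000, 0.4019)
after link 4: o_4 = (0.2929, 4.6105, -2.2104)

0.293 4.611 -2.210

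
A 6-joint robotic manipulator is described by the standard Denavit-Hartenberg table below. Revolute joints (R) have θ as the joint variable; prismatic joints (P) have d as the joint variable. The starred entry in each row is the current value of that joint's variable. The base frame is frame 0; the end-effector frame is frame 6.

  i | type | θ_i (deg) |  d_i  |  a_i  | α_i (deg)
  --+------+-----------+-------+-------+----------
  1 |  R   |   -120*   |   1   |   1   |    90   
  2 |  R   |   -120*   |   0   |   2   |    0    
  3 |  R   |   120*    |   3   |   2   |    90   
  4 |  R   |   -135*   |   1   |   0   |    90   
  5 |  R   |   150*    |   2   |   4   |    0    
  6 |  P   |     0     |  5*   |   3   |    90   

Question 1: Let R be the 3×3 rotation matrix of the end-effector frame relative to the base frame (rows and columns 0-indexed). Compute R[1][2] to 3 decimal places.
End-effector z-axis (col 2 of R) = (0.4830,0.1294,-0.8660)
R[1][2] = 0.1294

0.129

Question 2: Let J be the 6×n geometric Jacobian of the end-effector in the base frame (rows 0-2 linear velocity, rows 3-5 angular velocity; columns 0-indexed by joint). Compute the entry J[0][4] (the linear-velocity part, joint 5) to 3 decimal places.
axis z_4 = (-0.2588,0.9659,0.0000); lever o_n−o_4 = (-7.6673,5.1925,-3.5000)
cross product → J_v[:, 4] = (-3.3807,-0.9059,6.0622)
J_ω[:, 4] = z_4
entry J[0][4] = -3.3807

-3.381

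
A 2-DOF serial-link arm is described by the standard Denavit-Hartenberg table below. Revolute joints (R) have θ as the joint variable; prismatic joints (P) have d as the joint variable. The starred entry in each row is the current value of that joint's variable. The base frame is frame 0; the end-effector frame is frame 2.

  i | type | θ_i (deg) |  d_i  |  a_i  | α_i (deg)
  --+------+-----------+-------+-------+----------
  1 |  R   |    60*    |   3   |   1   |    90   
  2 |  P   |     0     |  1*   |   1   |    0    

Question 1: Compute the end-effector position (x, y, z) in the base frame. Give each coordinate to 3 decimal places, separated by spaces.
after link 1: o_1 = (0.5000, 0.8660, 3.0000)
after link 2: o_2 = (1.8660, 1.2321, 3.0000)

1.866 1.232 3.000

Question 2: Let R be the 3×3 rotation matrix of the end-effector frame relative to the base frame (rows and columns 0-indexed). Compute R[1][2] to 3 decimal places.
End-effector z-axis (col 2 of R) = (0.8660,-0.5000,0.0000)
R[1][2] = -0.5000

-0.500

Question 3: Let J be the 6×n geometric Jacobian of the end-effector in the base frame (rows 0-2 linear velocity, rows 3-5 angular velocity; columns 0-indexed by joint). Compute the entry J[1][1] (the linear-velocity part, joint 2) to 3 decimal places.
prismatic axis z_1 = (0.8660,-0.5000,0.0000)
J_v[:, 1] = z_1; J_ω[:, 1] = (0,0,0)
entry J[1][1] = -0.5000

-0.500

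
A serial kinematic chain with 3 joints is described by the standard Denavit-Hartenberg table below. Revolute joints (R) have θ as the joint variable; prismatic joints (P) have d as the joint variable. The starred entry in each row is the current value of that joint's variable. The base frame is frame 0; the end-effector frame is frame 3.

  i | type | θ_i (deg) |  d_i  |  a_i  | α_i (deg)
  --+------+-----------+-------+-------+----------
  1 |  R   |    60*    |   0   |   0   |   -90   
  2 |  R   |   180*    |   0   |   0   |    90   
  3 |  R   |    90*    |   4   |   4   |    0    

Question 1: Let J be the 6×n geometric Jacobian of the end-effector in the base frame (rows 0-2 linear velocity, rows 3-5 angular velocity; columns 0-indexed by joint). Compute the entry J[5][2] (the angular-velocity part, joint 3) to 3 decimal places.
-1.000

axis z_2 = (-0.0000,0.0000,-1.0000); lever o_n−o_2 = (-3.4641,2.0000,-4.0000)
cross product → J_v[:, 2] = (2.0000,3.4641,0.0000)
J_ω[:, 2] = z_2
entry J[5][2] = -1.0000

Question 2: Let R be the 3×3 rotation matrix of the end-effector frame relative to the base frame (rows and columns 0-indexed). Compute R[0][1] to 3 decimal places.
0.500

End-effector y-axis (col 1 of R) = (0.5000,0.8660,0.0000)
R[0][1] = 0.5000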